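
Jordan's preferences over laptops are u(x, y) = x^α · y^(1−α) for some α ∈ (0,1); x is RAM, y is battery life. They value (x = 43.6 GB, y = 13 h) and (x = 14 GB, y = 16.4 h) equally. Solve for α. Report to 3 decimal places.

Set the two utilities equal: 43.6^α·13^(1−α) = 14^α·16.4^(1−α).
Taking logs: α·ln 43.6 + (1−α)·ln 13 = α·ln 14 + (1−α)·ln 16.4, i.e. α·1.136000 = (1−α)·0.232332.
With A = 1.136000 and B = 0.232332: α·A = (1−α)·B, so α = B/(A+B) = 0.232332/1.368332 ≈ 0.170.

α ≈ 0.170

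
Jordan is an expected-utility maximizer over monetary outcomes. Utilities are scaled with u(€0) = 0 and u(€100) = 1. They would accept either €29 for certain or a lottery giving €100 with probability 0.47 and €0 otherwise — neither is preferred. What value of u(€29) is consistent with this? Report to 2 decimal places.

u(€29) equals the lottery's expected utility: 0.47·1 + 0.53·0 = 0.47.

0.47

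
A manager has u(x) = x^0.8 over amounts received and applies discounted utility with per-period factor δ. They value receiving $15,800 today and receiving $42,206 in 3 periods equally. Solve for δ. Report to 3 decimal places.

δ ≈ 0.770

Equating discounted utilities: u(15800) = δ^3·u(42206) ⇒ δ^3 = u(15800)/u(42206).
With u(x) = x^0.8: δ^3 = 15800^0.8/42206^0.8 = (15800/42206)^0.8 = 0.45564.
Taking the cube root: δ = 0.45564^(1/3) ≈ 0.770.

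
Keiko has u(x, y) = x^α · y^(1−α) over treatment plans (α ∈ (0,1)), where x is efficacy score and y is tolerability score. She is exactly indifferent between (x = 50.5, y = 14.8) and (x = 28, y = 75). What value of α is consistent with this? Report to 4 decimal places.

Set the two utilities equal: 50.5^α·14.8^(1−α) = 28^α·75^(1−α).
(50.5/28)^α = (75/14.8)^(1−α); take logs: α·ln(50.5/28) = (1−α)·ln(75/14.8), i.e. α·0.5897688 = (1−α)·1.6228609.
So α/(1−α) = (1.6228609)/(0.5897688) = 2.7516900, and α = 2.7516900/3.7516900 ≈ 0.7335.

α ≈ 0.7335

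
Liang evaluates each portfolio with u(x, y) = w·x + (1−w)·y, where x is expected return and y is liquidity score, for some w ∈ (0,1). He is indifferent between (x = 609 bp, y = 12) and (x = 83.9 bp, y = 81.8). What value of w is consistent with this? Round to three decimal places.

Equating utilities: w·609 + (1−w)·12 = w·83.9 + (1−w)·81.8.
w·(609−83.9) = (1−w)·(81.8−12), i.e. w·525.1 = (1−w)·69.8.
The marginal rate of substitution is 69.8/525.1, so w = 69.8/(525.1+69.8) = 0.117.

w = 0.117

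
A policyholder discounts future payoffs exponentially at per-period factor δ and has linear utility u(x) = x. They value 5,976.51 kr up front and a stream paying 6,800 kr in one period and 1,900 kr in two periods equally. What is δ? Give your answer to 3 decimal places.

Present value of the stream is 6800·δ + 1900·δ². Indifference gives 6800δ + 1900δ² = 5976.51.
That is, 1900δ² + 6800δ − 5976.51 = 0, a quadratic in δ.
The positive root is δ = [−6800 + √(6800² + 4·1900·5976.51)] / (2·1900) = (−6800 + 9574.000)/3800 ≈ 0.730.

δ ≈ 0.730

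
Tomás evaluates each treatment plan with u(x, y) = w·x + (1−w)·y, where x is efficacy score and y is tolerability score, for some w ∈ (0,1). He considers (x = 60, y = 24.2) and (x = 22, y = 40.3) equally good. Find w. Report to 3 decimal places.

Equating utilities: w·60 + (1−w)·24.2 = w·22 + (1−w)·40.3.
w·(60−22) = (1−w)·(40.3−24.2), i.e. w·38 = (1−w)·16.1.
Hence w = 16.1/(38+16.1) = 16.1/54.1 = 0.298.

w = 0.298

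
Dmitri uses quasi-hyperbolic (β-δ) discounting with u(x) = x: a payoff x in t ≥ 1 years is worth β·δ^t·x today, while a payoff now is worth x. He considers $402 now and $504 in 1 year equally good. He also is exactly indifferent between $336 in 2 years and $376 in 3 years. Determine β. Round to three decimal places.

β ≈ 0.893

The second indifference involves only future payoffs, so β cancels: β·δ^2·336 = β·δ^3·376, giving δ = 336/376 = 0.89362.
The first indifference: 402 = β·δ·504, so β = 402/(δ·504) = 402/(0.89362·504) ≈ 0.893.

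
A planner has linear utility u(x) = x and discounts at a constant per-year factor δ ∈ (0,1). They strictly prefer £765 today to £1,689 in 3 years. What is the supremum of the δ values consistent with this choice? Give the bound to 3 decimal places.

δ < 0.768

Comparing present values: 765 > δ^3·1689.
So δ^3 < 765/1689 = 0.45293; taking the cube root of both positive sides preserves the inequality.
δ < 0.45293^(1/3) = 0.768.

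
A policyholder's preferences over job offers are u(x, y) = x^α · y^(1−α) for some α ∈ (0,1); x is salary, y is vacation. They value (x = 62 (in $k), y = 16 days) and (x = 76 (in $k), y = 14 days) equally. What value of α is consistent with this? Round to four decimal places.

Indifference: 62^α · 16^(1−α) = 76^α · 14^(1−α).
(62/76)^α = (14/16)^(1−α); take logs: α·ln(62/76) = (1−α)·ln(14/16), i.e. α·-0.2035990 = (1−α)·-0.1335314.
So α/(1−α) = (-0.1335314)/(-0.2035990) = 0.6558549, and α = 0.6558549/1.6558549 ≈ 0.3961.

α ≈ 0.3961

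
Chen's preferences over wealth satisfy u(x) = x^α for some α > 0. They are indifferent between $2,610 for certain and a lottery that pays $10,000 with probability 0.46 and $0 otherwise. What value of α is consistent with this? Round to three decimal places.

The lottery's expected utility is 0.46·u(10000) + 0.54·u(0) = 0.46·10000^α (since u(0) = 0 for α > 0).
Equating: 2610^α = 0.46·10000^α, i.e. 0.2610^α = 0.46.
α = ln(0.46) / ln(2610/10000) = -0.776529/-1.343235 ≈ 0.578.

α ≈ 0.578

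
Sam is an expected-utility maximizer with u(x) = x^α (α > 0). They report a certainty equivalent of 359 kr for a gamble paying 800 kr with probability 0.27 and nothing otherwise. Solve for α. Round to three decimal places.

α ≈ 1.634

EU(lottery) = 0.27·800^α + 0.73·0 = 0.27·800^α.
Indifference: 359^α = 0.27·800^α, so (359/800)^α = 0.27.
Taking logs: α·ln(359/800) = ln(0.27), so α = -1.309333 / -0.801289 ≈ 1.634.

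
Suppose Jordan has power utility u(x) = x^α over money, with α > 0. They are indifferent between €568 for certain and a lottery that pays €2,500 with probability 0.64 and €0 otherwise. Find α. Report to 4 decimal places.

EU(lottery) = 0.64·2500^α + 0.36·0 = 0.64·2500^α.
Indifference: 568^α = 0.64·2500^α, so (568/2500)^α = 0.64.
α = ln(0.64) / ln(568/2500) = -0.4462871/-1.4819246 ≈ 0.3012.

α ≈ 0.3012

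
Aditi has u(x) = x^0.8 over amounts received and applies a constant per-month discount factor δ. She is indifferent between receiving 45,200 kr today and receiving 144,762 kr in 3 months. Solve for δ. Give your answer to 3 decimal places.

The payoff in 3 months is discounted by δ^3, so u(45200) = δ^3·u(144762) and δ^3 = u(45200)/u(144762).
Since u(x) = x^0.8, δ^3 = (45200/144762)^0.8 = 0.31224^0.8 = 0.39408.
Hence δ = (0.39408)^(1/3) = 0.73315.

δ ≈ 0.733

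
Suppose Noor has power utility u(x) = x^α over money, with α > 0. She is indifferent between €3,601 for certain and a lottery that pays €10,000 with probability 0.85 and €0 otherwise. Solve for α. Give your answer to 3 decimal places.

α ≈ 0.159

EU(lottery) = 0.85·10000^α + 0.15·0 = 0.85·10000^α.
Equating: 3601^α = 0.85·10000^α, i.e. 0.3601^α = 0.85.
Take logs: α = ln 0.85 / ln(3601/10000) ≈ 0.15912.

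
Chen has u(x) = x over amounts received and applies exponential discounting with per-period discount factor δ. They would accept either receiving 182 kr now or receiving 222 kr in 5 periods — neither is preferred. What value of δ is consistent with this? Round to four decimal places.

Equating discounted utilities: u(182) = δ^5·u(222) ⇒ δ^5 = u(182)/u(222).
With u(x) = x: δ^5 = 182/222 = 0.81982.
So δ = 0.81982^(1/5) ≈ 0.9610.

δ ≈ 0.9610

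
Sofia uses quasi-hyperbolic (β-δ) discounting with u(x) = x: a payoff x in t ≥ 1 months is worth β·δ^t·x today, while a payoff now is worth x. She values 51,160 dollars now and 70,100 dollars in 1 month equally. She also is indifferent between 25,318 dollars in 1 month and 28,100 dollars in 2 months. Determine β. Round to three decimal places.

β ≈ 0.810

Both payoffs in the second observation are in the future, so β drops out: δ^1·25318 = δ^2·28100 ⇒ δ = 25318/28100 = 0.90100.
Substituting δ into 51160 = β·δ·70100: β = 51160/(63159.851) ≈ 0.810.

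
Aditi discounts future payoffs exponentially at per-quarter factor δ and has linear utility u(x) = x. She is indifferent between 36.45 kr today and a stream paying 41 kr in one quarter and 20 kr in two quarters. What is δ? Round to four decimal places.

Equating present values: 36.45 = 41δ + 20δ².
Rearranged: 20δ² + 41δ − 36.45 = 0.
The positive root is δ = [−41 + √(41² + 4·20·36.45)] / (2·20) = (−41 + 67.801)/40 ≈ 0.6700.

δ ≈ 0.6700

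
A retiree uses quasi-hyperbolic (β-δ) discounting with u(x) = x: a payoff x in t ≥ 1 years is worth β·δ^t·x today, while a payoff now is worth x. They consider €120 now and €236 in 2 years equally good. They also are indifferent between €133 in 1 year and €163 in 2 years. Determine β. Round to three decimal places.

β ≈ 0.764

From the later pair, β·δ^1·133 = β·δ^2·163; dividing through, δ = 133/163 = 0.81595.
Substituting δ into 120 = β·δ^2·236: β = 120/(157.123) ≈ 0.764.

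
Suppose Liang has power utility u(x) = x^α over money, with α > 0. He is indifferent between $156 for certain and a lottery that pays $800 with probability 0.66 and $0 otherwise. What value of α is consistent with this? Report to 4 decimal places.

α ≈ 0.2542

The lottery's expected utility is 0.66·u(800) + 0.34·u(0) = 0.66·800^α (since u(0) = 0 for α > 0).
Indifference: 156^α = 0.66·800^α, so (156/800)^α = 0.66.
α = ln(0.66) / ln(156/800) = -0.4155154/-1.6347557 ≈ 0.2542.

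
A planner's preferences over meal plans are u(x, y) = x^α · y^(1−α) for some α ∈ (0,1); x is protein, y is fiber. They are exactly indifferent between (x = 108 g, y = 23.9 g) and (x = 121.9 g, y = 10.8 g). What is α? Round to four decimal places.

The Cobb–Douglas utilities coincide, so 108^α·23.9^(1−α) = 121.9^α·10.8^(1−α).
Taking logs: α·ln 108 + (1−α)·ln 23.9 = α·ln 121.9 + (1−α)·ln 10.8, i.e. α·-0.1210698 = (1−α)·-0.7943323.
With A = -0.1210698 and B = -0.7943323: α·A = (1−α)·B, so α = B/(A+B) = -0.7943323/-0.9154021 ≈ 0.8677.

α ≈ 0.8677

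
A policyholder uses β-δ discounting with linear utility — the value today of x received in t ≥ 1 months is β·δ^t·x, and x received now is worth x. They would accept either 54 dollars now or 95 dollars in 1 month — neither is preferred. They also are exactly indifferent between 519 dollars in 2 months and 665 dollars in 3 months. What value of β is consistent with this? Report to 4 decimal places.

The second indifference involves only future payoffs, so β cancels: β·δ^2·519 = β·δ^3·665, giving δ = 519/665 = 0.78045.
The first indifference: 54 = β·δ·95, so β = 54/(δ·95) = 54/(0.78045·95) ≈ 0.7283.

β ≈ 0.7283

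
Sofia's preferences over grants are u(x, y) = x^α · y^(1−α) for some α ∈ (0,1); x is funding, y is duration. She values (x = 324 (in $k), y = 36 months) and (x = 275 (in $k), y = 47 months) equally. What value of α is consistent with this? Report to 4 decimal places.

Indifference: 324^α · 36^(1−α) = 275^α · 47^(1−α).
Rearrange to (324/275)^α = (47/36)^(1−α) and take logs: α·0.1639724 = (1−α)·0.2666287.
With A = 0.1639724 and B = 0.2666287: α·A = (1−α)·B, so α = B/(A+B) = 0.2666287/0.4306011 ≈ 0.6192.

α ≈ 0.6192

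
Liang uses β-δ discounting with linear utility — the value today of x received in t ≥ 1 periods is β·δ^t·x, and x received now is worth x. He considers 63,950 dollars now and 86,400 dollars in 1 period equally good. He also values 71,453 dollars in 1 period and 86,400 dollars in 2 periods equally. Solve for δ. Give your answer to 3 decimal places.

Both payoffs in the second observation are in the future, so β drops out: δ^1·71453 = δ^2·86400 ⇒ δ = 71453/86400 = 0.82700.

δ ≈ 0.827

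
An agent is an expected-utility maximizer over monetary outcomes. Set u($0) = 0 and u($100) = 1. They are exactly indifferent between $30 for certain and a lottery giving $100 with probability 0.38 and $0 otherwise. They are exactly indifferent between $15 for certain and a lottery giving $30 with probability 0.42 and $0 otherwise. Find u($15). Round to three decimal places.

0.160

From the first indifference, u($30) = 0.38·u($100) + 0.62·u($0) = 0.38·1 + 0.62·0 = 0.38.
Then u($15) = 0.42·u($30) + 0.58·u($0) = 0.42·0.38 + 0.58·0.00 = 0.1596.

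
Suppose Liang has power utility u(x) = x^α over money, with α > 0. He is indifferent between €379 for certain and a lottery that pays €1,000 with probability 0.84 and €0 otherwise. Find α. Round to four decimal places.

The lottery's expected utility is 0.84·u(1000) + 0.16·u(0) = 0.84·1000^α (since u(0) = 0 for α > 0).
Indifference: 379^α = 0.84·1000^α, so (379/1000)^α = 0.84.
Take logs: α = ln 0.84 / ln(379/1000) ≈ 0.179705.

α ≈ 0.1797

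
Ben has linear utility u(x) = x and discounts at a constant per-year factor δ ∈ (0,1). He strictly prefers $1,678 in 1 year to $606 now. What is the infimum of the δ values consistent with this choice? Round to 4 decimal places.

Comparing present values: 606 < δ·1678.
Dividing through by 1678 gives δ > 0.36114.

δ > 0.3611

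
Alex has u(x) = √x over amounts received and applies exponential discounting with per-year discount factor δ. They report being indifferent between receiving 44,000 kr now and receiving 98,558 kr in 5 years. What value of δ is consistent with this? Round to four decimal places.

Indifference means u(44000) = δ^5 · u(98558), so δ^5 = u(44000)/u(98558).
With u(x) = √x: δ^5 = √44000/√98558 = √(44000/98558) = 0.66816.
So δ = 0.66816^(1/5) ≈ 0.9225.

δ ≈ 0.9225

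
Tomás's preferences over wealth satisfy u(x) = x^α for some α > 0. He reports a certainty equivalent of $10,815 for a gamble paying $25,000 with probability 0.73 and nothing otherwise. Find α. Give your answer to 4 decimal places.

α ≈ 0.3756

EU(lottery) = 0.73·25000^α + 0.27·0 = 0.73·25000^α.
Indifference: 10815^α = 0.73·25000^α, so (10815/25000)^α = 0.73.
α = ln(0.73) / ln(10815/25000) = -0.3147107/-0.8379418 ≈ 0.3756.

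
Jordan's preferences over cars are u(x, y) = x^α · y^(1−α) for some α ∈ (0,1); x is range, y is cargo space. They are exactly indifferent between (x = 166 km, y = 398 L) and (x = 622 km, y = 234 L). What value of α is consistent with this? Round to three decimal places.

Indifference: 166^α · 398^(1−α) = 622^α · 234^(1−α).
Rearrange to (166/622)^α = (234/398)^(1−α) and take logs: α·-1.320952 = (1−α)·-0.531131.
So α/(1−α) = (-0.531131)/(-1.320952) = 0.402082, and α = 0.402082/1.402082 ≈ 0.287.

α ≈ 0.287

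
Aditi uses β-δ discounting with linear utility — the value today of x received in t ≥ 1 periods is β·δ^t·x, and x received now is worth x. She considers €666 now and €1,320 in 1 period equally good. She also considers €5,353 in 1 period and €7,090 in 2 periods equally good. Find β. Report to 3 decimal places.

From the later pair, β·δ^1·5353 = β·δ^2·7090; dividing through, δ = 5353/7090 = 0.75501.
Substituting δ into 666 = β·δ·1320: β = 666/(996.609) ≈ 0.668.

β ≈ 0.668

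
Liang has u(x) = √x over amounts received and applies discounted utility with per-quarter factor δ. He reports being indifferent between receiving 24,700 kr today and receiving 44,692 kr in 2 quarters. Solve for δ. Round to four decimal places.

δ ≈ 0.8622

Indifference means u(24700) = δ^2 · u(44692), so δ^2 = u(24700)/u(44692).
Since u(x) = √x, δ^2 = √(24700/44692) = 0.74342.
Taking the square root: δ = 0.74342^(1/2) ≈ 0.8622.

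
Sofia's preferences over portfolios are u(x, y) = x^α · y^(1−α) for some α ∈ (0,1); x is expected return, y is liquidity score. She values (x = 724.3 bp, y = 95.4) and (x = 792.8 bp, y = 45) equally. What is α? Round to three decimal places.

The Cobb–Douglas utilities coincide, so 724.3^α·95.4^(1−α) = 792.8^α·45^(1−α).
Rearrange to (724.3/792.8)^α = (45/95.4)^(1−α) and take logs: α·-0.090365 = (1−α)·-0.751416.
With A = -0.090365 and B = -0.751416: α·A = (1−α)·B, so α = B/(A+B) = -0.751416/-0.841781 ≈ 0.893.

α ≈ 0.893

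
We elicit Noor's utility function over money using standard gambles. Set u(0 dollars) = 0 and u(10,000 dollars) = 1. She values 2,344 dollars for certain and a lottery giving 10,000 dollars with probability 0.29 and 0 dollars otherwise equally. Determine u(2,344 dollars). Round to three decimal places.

0.290

u(2,344 dollars) equals the lottery's expected utility: 0.29·1 + 0.71·0 = 0.29.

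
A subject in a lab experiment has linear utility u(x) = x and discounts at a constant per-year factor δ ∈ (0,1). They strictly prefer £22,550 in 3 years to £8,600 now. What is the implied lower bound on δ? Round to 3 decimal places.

δ > 0.725

Under u(x) = x this choice says 8600 < δ^3·22550.
Dividing by 22550: δ^3 > 0.38137. Both sides are positive, so the cube root keeps the direction.
δ > 0.38137^(1/3) = 0.725.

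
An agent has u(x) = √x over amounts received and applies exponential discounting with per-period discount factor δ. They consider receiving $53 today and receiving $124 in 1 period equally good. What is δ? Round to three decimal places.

Equating discounted utilities: u(53) = δ·u(124) ⇒ δ = u(53)/u(124).
Since u(x) = √x, δ = √(53/124) = 0.65377.

δ ≈ 0.654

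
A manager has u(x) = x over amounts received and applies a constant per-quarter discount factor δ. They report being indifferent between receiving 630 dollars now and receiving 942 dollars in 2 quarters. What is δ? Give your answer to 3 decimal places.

δ ≈ 0.818

Indifference means u(630) = δ^2 · u(942), so δ^2 = u(630)/u(942).
With u(x) = x: δ^2 = 630/942 = 0.66879.
Hence δ = (0.66879)^(1/2) = 0.81780.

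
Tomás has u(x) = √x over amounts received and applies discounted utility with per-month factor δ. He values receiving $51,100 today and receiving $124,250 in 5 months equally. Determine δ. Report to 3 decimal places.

δ ≈ 0.915

Indifference means u(51100) = δ^5 · u(124250), so δ^5 = u(51100)/u(124250).
Since u(x) = √x, δ^5 = √(51100/124250) = 0.64130.
So δ = 0.64130^(1/5) ≈ 0.915.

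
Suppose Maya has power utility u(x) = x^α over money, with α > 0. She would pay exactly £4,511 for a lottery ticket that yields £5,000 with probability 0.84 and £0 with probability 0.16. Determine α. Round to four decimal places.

α ≈ 1.6941

Since u(0) = 0, the lottery's EU is 0.84·5000^α.
Equating: 4511^α = 0.84·5000^α, i.e. 0.9022^α = 0.84.
α = ln(0.84) / ln(4511/5000) = -0.1743534/-0.1029191 ≈ 1.6941.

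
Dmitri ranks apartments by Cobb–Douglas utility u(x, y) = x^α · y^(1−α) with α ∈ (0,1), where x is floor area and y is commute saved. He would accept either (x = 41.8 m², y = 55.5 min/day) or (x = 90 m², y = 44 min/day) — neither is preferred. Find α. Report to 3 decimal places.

The Cobb–Douglas utilities coincide, so 41.8^α·55.5^(1−α) = 90^α·44^(1−α).
(41.8/90)^α = (44/55.5)^(1−α); take logs: α·ln(41.8/90) = (1−α)·ln(44/55.5), i.e. α·-0.766913 = (1−α)·-0.232193.
With A = -0.766913 and B = -0.232193: α·A = (1−α)·B, so α = B/(A+B) = -0.232193/-0.999106 ≈ 0.232.

α ≈ 0.232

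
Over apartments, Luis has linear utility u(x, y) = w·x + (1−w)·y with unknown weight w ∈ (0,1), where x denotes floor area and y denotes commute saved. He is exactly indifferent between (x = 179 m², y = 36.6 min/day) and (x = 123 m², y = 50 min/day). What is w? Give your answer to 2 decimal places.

w = 0.19

Equating utilities: w·179 + (1−w)·36.6 = w·123 + (1−w)·50.
Rearranging, 56·w − 13.4·(1−w) = 0.
The marginal rate of substitution is 13.4/56, so w = 13.4/(56+13.4) = 0.19.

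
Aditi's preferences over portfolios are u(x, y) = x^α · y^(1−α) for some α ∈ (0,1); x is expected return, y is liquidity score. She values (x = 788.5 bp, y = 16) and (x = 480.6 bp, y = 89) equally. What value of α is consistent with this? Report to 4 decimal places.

α ≈ 0.7761

Set the two utilities equal: 788.5^α·16^(1−α) = 480.6^α·89^(1−α).
(788.5/480.6)^α = (89/16)^(1−α); take logs: α·ln(788.5/480.6) = (1−α)·ln(89/16), i.e. α·0.4950971 = (1−α)·1.7160476.
So α/(1−α) = (1.7160476)/(0.4950971) = 3.4660829, and α = 3.4660829/4.4660829 ≈ 0.7761.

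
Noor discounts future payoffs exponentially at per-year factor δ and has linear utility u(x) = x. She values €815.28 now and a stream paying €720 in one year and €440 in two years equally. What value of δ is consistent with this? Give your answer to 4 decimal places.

δ ≈ 0.7700

The stream is worth 720δ + 440δ² today, so 720δ + 440δ² = 815.28.
Rearranged: 440δ² + 720δ − 815.28 = 0.
The positive root is δ = [−720 + √(720² + 4·440·815.28)] / (2·440) = (−720 + 1397.603)/880 ≈ 0.7700.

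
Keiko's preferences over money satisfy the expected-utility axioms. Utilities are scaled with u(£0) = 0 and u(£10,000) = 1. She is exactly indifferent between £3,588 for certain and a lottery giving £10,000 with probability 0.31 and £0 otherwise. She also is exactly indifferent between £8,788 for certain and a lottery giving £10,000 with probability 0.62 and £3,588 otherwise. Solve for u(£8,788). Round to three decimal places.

From the first indifference, u(£3,588) = 0.31·u(£10,000) + 0.69·u(£0) = 0.31·1 + 0.69·0 = 0.31.
Chaining: u(£8,788) = 0.62·1.00 + 0.38·0.31 = 0.7378.

0.738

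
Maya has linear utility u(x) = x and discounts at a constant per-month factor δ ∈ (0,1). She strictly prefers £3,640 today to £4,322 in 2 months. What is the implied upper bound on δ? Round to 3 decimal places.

δ < 0.918

Comparing present values: 3640 > δ^2·4322.
So δ^2 < 3640/4322 = 0.84220; taking the square root of both positive sides preserves the inequality.
δ < 0.84220^(1/2) = 0.918.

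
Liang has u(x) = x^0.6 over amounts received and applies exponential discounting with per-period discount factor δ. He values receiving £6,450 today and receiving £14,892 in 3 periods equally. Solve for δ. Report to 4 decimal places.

The payoff in 3 periods is discounted by δ^3, so u(6450) = δ^3·u(14892) and δ^3 = u(6450)/u(14892).
Since u(x) = x^0.6, δ^3 = (6450/14892)^0.6 = 0.43312^0.6 = 0.60529.
So δ = 0.60529^(1/3) ≈ 0.8459.

δ ≈ 0.8459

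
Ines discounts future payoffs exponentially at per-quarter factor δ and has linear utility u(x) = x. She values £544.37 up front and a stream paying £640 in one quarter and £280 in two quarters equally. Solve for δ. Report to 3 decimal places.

δ ≈ 0.660

The stream is worth 640δ + 280δ² today, so 640δ + 280δ² = 544.37.
Rearranged: 280δ² + 640δ − 544.37 = 0.
The positive root is δ = [−640 + √(640² + 4·280·544.37)] / (2·280) = (−640 + 1009.601)/560 ≈ 0.660.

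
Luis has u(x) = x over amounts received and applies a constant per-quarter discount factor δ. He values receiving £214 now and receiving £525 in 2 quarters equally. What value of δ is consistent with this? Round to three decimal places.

δ ≈ 0.638

The payoff in 2 quarters is discounted by δ^2, so u(214) = δ^2·u(525) and δ^2 = u(214)/u(525).
With u(x) = x: δ^2 = 214/525 = 0.40762.
Hence δ = (0.40762)^(1/2) = 0.63845.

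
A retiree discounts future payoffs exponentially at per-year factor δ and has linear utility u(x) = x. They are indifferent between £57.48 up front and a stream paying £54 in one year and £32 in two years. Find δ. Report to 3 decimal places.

Equating present values: 57.48 = 54δ + 32δ².
So 32δ² + 54δ − 57.48 = 0.
δ = (−54 + √(54² + 4·32·57.48)) / (2·32) = (−54 + √10273.44) / 64 ≈ 0.740.

δ ≈ 0.740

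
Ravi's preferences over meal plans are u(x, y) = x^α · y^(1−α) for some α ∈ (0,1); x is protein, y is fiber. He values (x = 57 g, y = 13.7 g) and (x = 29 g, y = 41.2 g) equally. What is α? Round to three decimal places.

Indifference: 57^α · 13.7^(1−α) = 29^α · 41.2^(1−α).
(57/29)^α = (41.2/13.7)^(1−α); take logs: α·ln(57/29) = (1−α)·ln(41.2/13.7), i.e. α·0.675755 = (1−α)·1.101042.
So α/(1−α) = (1.101042)/(0.675755) = 1.629351, and α = 1.629351/2.629351 ≈ 0.620.

α ≈ 0.620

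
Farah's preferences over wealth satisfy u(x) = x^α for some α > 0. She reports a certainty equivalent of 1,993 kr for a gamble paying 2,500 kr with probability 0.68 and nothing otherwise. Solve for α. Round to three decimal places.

α ≈ 1.702

The lottery's expected utility is 0.68·u(2500) + 0.32·u(0) = 0.68·2500^α (since u(0) = 0 for α > 0).
Equating: 1993^α = 0.68·2500^α, i.e. 0.7972^α = 0.68.
α = ln(0.68) / ln(1993/2500) = -0.385662/-0.226650 ≈ 1.702.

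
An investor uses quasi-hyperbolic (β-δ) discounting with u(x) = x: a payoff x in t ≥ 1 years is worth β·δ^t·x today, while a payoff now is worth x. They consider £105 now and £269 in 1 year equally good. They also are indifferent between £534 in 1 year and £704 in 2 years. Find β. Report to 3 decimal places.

β ≈ 0.515

The second indifference involves only future payoffs, so β cancels: β·δ^1·534 = β·δ^2·704, giving δ = 534/704 = 0.75852.
The first indifference: 105 = β·δ·269, so β = 105/(δ·269) = 105/(0.75852·269) ≈ 0.515.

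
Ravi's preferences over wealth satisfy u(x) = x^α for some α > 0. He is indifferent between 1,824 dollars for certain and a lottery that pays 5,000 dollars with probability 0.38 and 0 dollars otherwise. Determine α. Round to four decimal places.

EU(lottery) = 0.38·5000^α + 0.62·0 = 0.38·5000^α.
Equating: 1824^α = 0.38·5000^α, i.e. 0.3648^α = 0.38.
Take logs: α = ln 0.38 / ln(1824/5000) ≈ 0.959518.

α ≈ 0.9595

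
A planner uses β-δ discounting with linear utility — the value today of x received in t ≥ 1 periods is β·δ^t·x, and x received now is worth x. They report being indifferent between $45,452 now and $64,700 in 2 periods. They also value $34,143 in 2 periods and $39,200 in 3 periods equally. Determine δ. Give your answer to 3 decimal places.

δ ≈ 0.871

The second indifference involves only future payoffs, so β cancels: β·δ^2·34143 = β·δ^3·39200, giving δ = 34143/39200 = 0.87099.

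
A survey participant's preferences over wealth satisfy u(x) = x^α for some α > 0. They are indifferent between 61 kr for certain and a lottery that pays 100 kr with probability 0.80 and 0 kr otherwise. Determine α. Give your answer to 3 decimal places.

The lottery's expected utility is 0.80·u(100) + 0.20·u(0) = 0.80·100^α (since u(0) = 0 for α > 0).
Setting u(61) equal to that: 61^α = 0.80·100^α ⇒ (61/100)^α = 0.80.
α = ln(0.80) / ln(61/100) = -0.223144/-0.494296 ≈ 0.451.

α ≈ 0.451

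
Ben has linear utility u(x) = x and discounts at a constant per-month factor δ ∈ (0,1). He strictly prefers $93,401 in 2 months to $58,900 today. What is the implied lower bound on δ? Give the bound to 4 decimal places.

Comparing present values: 58900 < δ^2·93401.
So δ^2 > 58900/93401 = 0.63061; taking the square root of both positive sides preserves the inequality.
δ > 0.63061^(1/2) = 0.7941.

δ > 0.7941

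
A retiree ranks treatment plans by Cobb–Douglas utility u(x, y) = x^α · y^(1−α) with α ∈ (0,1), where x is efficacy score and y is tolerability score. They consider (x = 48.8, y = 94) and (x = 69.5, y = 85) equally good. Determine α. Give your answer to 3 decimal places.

The Cobb–Douglas utilities coincide, so 48.8^α·94^(1−α) = 69.5^α·85^(1−α).
Rearrange to (48.8/69.5)^α = (85/94)^(1−α) and take logs: α·-0.353596 = (1−α)·-0.100644.
Thus α·(-0.454240) = -0.100644, so α = -0.100644/-0.454240 ≈ 0.222.

α ≈ 0.222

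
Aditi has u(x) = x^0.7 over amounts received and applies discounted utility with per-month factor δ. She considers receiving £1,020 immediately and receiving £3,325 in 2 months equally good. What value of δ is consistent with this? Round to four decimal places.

δ ≈ 0.6613

Equating discounted utilities: u(1020) = δ^2·u(3325) ⇒ δ^2 = u(1020)/u(3325).
With u(x) = x^0.7: δ^2 = 1020^0.7/3325^0.7 = (1020/3325)^0.7 = 0.43729.
So δ = 0.43729^(1/2) ≈ 0.6613.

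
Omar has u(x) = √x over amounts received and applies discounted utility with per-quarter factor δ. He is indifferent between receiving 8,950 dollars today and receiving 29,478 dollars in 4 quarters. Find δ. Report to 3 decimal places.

Indifference means u(8950) = δ^4 · u(29478), so δ^4 = u(8950)/u(29478).
Since u(x) = √x, δ^4 = √(8950/29478) = 0.55101.
So δ = 0.55101^(1/4) ≈ 0.862.

δ ≈ 0.862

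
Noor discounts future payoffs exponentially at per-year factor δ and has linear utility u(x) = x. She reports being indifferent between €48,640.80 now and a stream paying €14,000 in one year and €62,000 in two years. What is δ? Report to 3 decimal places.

The stream is worth 14000δ + 62000δ² today, so 14000δ + 62000δ² = 48640.80.
That is, 62000δ² + 14000δ − 48640.80 = 0, a quadratic in δ.
By the quadratic formula (taking the positive root), δ = (−14000 + √12258918400.00) / 124000 ≈ 0.780.

δ ≈ 0.780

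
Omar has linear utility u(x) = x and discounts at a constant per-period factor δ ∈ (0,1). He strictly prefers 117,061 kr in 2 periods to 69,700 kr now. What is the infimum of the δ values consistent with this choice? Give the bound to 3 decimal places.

δ > 0.772

The preference means 69700 < δ^2·117061.
Dividing by 117061: δ^2 > 0.59542. Both sides are positive, so the square root keeps the direction.
δ > 0.59542^(1/2) = 0.772.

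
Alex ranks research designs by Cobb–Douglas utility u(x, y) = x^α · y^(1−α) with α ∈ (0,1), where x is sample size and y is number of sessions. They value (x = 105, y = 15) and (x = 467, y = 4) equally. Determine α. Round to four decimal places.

α ≈ 0.4697

Indifference: 105^α · 15^(1−α) = 467^α · 4^(1−α).
Taking logs: α·ln 105 + (1−α)·ln 15 = α·ln 467 + (1−α)·ln 4, i.e. α·-1.4923689 = (1−α)·-1.3217558.
Thus α·(-2.8141247) = -1.3217558, so α = -1.3217558/-2.8141247 ≈ 0.4697.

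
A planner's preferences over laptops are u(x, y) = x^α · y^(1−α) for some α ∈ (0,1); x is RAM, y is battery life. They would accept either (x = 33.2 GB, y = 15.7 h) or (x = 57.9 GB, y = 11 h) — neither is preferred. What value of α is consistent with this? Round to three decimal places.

α ≈ 0.390

The Cobb–Douglas utilities coincide, so 33.2^α·15.7^(1−α) = 57.9^α·11^(1−α).
(33.2/57.9)^α = (11/15.7)^(1−α); take logs: α·ln(33.2/57.9) = (1−α)·ln(11/15.7), i.e. α·-0.556168 = (1−α)·-0.355765.
So α/(1−α) = (-0.355765)/(-0.556168) = 0.639672, and α = 0.639672/1.639672 ≈ 0.390.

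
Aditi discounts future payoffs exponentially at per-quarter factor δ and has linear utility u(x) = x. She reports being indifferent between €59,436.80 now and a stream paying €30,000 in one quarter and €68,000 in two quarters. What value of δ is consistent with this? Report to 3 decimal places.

δ ≈ 0.740

Present value of the stream is 30000·δ + 68000·δ². Indifference gives 30000δ + 68000δ² = 59436.80.
That is, 68000δ² + 30000δ − 59436.80 = 0, a quadratic in δ.
The positive root is δ = [−30000 + √(30000² + 4·68000·59436.80)] / (2·68000) = (−30000 + 130640.000)/136000 ≈ 0.740.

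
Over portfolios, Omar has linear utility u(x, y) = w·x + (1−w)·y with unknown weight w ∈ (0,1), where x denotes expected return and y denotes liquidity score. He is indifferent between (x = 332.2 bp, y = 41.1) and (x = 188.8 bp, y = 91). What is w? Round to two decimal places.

w = 0.26

Indifference: w·332.2 + (1−w)·41.1 = w·188.8 + (1−w)·91.
w·(332.2−188.8) = (1−w)·(91−41.1), i.e. w·143.4 = (1−w)·49.9.
Hence w = 49.9/(143.4+49.9) = 49.9/193.3 = 0.26.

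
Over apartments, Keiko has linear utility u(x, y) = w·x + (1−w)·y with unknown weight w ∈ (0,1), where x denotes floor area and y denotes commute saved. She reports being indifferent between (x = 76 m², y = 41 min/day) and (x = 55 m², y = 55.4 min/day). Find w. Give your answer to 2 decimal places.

u(76,41) = u(55,55.4) means w·76 + (1−w)·41 = w·55 + (1−w)·55.4.
Collecting terms: w·21 = (1−w)·14.4.
So w/(1−w) = 14.4/21 = 0.6857, giving w = 14.4/(21+14.4) = 0.41.

w = 0.41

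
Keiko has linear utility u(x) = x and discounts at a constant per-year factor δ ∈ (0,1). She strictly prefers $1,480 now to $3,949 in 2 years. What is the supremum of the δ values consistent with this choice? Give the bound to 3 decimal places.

Under u(x) = x this choice says 1480 > δ^2·3949.
So δ^2 < 1480/3949 = 0.37478; taking the square root of both positive sides preserves the inequality.
δ < (1480/3949)^(1/2) ≈ 0.612.

δ < 0.612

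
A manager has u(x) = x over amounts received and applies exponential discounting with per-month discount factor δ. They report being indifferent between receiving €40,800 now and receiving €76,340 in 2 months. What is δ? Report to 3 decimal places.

δ ≈ 0.731

Equating discounted utilities: u(40800) = δ^2·u(76340) ⇒ δ^2 = u(40800)/u(76340).
With u(x) = x: δ^2 = 40800/76340 = 0.53445.
So δ = 0.53445^(1/2) ≈ 0.731.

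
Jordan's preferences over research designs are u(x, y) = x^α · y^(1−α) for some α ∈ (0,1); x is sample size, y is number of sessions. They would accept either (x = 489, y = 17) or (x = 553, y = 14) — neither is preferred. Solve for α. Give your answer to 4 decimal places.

α ≈ 0.6122

Indifference: 489^α · 17^(1−α) = 553^α · 14^(1−α).
Rearrange to (489/553)^α = (14/17)^(1−α) and take logs: α·-0.1229955 = (1−α)·-0.1941560.
With A = -0.1229955 and B = -0.1941560: α·A = (1−α)·B, so α = B/(A+B) = -0.1941560/-0.3171515 ≈ 0.6122.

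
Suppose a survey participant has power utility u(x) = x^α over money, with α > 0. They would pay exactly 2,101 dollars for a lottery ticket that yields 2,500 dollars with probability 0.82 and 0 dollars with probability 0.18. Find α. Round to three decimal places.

Since u(0) = 0, the lottery's EU is 0.82·2500^α.
Indifference: 2101^α = 0.82·2500^α, so (2101/2500)^α = 0.82.
α = ln(0.82) / ln(2101/2500) = -0.198451/-0.173877 ≈ 1.141.

α ≈ 1.141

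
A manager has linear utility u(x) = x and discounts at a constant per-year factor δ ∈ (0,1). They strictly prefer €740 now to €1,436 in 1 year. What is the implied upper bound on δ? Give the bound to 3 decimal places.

The preference means 740 > δ·1436.
So δ < 740/1436 = 0.51532.

δ < 0.515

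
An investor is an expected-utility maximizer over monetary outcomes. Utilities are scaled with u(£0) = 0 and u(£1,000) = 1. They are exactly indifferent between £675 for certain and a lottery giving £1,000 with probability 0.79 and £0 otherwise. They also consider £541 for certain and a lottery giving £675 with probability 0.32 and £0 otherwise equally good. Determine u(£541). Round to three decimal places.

From the first indifference, u(£675) = 0.79·u(£1,000) + 0.21·u(£0) = 0.79·1 + 0.21·0 = 0.79.
Then u(£541) = 0.32·u(£675) + 0.68·u(£0) = 0.32·0.79 + 0.68·0.00 = 0.2528.

0.253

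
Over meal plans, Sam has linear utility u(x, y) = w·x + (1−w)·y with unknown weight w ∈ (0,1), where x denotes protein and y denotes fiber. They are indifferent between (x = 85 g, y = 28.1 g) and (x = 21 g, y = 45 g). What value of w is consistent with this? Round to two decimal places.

w = 0.21

Equating utilities: w·85 + (1−w)·28.1 = w·21 + (1−w)·45.
w·(85−21) = (1−w)·(45−28.1), i.e. w·64 = (1−w)·16.9.
Hence w = 16.9/(64+16.9) = 16.9/80.9 = 0.21.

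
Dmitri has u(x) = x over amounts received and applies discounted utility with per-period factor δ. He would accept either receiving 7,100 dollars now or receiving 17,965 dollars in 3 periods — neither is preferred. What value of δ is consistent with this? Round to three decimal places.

δ ≈ 0.734

The payoff in 3 periods is discounted by δ^3, so u(7100) = δ^3·u(17965) and δ^3 = u(7100)/u(17965).
With u(x) = x: δ^3 = 7100/17965 = 0.39521.
Taking the cube root: δ = 0.39521^(1/3) ≈ 0.734.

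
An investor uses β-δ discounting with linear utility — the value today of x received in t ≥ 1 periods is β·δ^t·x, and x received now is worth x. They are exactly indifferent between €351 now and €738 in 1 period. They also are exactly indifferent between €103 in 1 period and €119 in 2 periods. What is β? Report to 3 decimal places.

β ≈ 0.549

From the later pair, β·δ^1·103 = β·δ^2·119; dividing through, δ = 103/119 = 0.86555.
Substituting δ into 351 = β·δ·738: β = 351/(638.773) ≈ 0.549.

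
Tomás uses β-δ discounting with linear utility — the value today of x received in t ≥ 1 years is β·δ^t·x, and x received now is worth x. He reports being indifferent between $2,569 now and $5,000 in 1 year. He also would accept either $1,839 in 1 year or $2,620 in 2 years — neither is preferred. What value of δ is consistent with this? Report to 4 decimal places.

δ ≈ 0.7019

Both payoffs in the second observation are in the future, so β drops out: δ^1·1839 = δ^2·2620 ⇒ δ = 1839/2620 = 0.70191.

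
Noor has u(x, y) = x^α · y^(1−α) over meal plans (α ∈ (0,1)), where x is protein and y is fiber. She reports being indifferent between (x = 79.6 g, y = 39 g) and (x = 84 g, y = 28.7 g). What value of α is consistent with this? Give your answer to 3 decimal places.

Set the two utilities equal: 79.6^α·39^(1−α) = 84^α·28.7^(1−α).
Rearrange to (79.6/84)^α = (28.7/39)^(1−α) and take logs: α·-0.053803 = (1−α)·-0.306665.
So α/(1−α) = (-0.306665)/(-0.053803) = 5.699775, and α = 5.699775/6.699775 ≈ 0.851.

α ≈ 0.851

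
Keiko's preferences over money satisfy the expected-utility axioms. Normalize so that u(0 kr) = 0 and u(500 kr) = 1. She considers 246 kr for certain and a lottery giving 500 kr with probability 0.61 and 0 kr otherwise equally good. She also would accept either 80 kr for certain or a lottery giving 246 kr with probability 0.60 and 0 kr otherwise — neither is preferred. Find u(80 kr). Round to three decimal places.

The first gamble pins u(246 kr): it must equal 0.61·1 + 0.39·0 = 0.61.
The second indifference gives u(80 kr) = 0.60·u(246 kr) + 0.40·u(0 kr) = 0.60·0.61 + 0.40·0.00 = 0.3660.

0.366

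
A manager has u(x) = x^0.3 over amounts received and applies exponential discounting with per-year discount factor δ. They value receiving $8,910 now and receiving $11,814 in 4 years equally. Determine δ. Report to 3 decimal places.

δ ≈ 0.979

Indifference means u(8910) = δ^4 · u(11814), so δ^4 = u(8910)/u(11814).
With u(x) = x^0.3: δ^4 = 8910^0.3/11814^0.3 = (8910/11814)^0.3 = 0.91885.
So δ = 0.91885^(1/4) ≈ 0.979.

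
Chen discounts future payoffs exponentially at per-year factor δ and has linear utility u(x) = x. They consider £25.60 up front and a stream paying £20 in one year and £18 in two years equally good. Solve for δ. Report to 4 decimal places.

The stream is worth 20δ + 18δ² today, so 20δ + 18δ² = 25.60.
That is, 18δ² + 20δ − 25.60 = 0, a quadratic in δ.
By the quadratic formula (taking the positive root), δ = (−20 + √2243.20) / 36 ≈ 0.7601.

δ ≈ 0.7601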